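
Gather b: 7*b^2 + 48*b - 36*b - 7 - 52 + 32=7*b^2 + 12*b - 27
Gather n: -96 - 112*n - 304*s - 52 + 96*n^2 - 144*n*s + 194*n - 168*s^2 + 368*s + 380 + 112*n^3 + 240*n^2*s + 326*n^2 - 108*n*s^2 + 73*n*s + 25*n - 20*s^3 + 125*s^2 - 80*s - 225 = 112*n^3 + n^2*(240*s + 422) + n*(-108*s^2 - 71*s + 107) - 20*s^3 - 43*s^2 - 16*s + 7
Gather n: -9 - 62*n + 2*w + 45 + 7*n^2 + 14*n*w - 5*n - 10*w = 7*n^2 + n*(14*w - 67) - 8*w + 36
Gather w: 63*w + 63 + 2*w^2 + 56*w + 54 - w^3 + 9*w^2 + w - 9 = -w^3 + 11*w^2 + 120*w + 108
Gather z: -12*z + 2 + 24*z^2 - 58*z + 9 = 24*z^2 - 70*z + 11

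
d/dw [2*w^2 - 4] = 4*w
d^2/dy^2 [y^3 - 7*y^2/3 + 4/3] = 6*y - 14/3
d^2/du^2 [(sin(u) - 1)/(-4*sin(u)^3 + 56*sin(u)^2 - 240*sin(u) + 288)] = (sin(u)^5 - 3*sin(u)^4/4 - 19*sin(u)^3 + 41*sin(u)^2 + 8*sin(u) - 24)/((sin(u) - 6)^4*(sin(u) - 2)^3)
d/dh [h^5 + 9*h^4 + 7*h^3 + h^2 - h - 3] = 5*h^4 + 36*h^3 + 21*h^2 + 2*h - 1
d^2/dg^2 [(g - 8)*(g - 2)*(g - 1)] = 6*g - 22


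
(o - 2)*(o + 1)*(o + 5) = o^3 + 4*o^2 - 7*o - 10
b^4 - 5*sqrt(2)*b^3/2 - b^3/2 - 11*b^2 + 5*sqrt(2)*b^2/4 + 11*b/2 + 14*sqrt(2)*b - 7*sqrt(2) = (b - 1/2)*(b - 7*sqrt(2)/2)*(b - sqrt(2))*(b + 2*sqrt(2))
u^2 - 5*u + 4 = (u - 4)*(u - 1)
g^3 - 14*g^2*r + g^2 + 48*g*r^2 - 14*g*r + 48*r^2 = (g + 1)*(g - 8*r)*(g - 6*r)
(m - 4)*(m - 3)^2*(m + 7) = m^4 - 3*m^3 - 37*m^2 + 195*m - 252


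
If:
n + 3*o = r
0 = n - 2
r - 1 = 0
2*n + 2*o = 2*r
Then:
No Solution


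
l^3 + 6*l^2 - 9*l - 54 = (l - 3)*(l + 3)*(l + 6)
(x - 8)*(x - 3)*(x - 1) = x^3 - 12*x^2 + 35*x - 24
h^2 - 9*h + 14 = (h - 7)*(h - 2)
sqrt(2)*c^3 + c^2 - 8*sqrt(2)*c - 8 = (c - 2*sqrt(2))*(c + 2*sqrt(2))*(sqrt(2)*c + 1)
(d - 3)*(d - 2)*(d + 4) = d^3 - d^2 - 14*d + 24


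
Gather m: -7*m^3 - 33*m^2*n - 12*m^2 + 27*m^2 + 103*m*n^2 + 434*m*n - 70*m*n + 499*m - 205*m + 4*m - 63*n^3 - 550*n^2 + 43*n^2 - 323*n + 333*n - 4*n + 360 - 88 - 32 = -7*m^3 + m^2*(15 - 33*n) + m*(103*n^2 + 364*n + 298) - 63*n^3 - 507*n^2 + 6*n + 240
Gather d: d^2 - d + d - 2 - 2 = d^2 - 4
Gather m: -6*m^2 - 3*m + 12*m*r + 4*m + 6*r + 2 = -6*m^2 + m*(12*r + 1) + 6*r + 2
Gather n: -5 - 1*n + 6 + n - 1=0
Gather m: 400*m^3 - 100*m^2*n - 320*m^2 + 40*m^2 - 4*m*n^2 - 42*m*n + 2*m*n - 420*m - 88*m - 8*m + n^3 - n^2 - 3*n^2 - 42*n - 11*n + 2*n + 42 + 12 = 400*m^3 + m^2*(-100*n - 280) + m*(-4*n^2 - 40*n - 516) + n^3 - 4*n^2 - 51*n + 54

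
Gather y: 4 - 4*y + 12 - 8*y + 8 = 24 - 12*y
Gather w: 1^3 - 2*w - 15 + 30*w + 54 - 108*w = 40 - 80*w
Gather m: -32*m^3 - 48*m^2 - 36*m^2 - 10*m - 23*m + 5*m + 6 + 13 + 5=-32*m^3 - 84*m^2 - 28*m + 24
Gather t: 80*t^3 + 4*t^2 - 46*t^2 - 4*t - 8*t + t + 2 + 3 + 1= 80*t^3 - 42*t^2 - 11*t + 6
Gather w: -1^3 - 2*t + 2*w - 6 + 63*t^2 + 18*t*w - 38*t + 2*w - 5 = 63*t^2 - 40*t + w*(18*t + 4) - 12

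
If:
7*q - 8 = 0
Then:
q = 8/7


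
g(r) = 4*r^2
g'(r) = 8*r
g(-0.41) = 0.67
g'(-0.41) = -3.28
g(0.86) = 2.96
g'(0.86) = 6.88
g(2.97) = 35.28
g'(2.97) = 23.76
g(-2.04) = 16.65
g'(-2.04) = -16.32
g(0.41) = 0.67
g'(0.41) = 3.28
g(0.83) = 2.76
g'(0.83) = 6.64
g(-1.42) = 8.07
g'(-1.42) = -11.36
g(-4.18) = 69.89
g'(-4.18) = -33.44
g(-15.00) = 900.00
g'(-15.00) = -120.00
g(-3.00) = 36.00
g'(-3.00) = -24.00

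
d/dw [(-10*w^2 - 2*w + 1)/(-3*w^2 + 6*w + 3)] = 2*(-11*w^2 - 9*w - 2)/(3*(w^4 - 4*w^3 + 2*w^2 + 4*w + 1))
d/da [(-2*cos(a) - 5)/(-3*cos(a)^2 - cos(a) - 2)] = (-6*sin(a)^2 + 30*cos(a) + 7)*sin(a)/(3*cos(a)^2 + cos(a) + 2)^2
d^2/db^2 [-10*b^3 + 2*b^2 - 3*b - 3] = 4 - 60*b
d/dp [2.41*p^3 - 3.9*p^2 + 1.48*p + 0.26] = 7.23*p^2 - 7.8*p + 1.48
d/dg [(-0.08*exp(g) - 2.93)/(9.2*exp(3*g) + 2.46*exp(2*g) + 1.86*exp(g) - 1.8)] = (1.472*exp(3*g) + 81.0648*exp(2*g) + 14.4156*exp(g) + 5.5938)*exp(g)/(84.64*exp(6*g) + 45.264*exp(5*g) + 40.2756*exp(4*g) - 23.9688*exp(3*g) - 5.3964*exp(2*g) - 6.696*exp(g) + 3.24)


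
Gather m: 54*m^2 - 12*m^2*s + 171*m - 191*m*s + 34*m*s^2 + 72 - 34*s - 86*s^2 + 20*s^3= m^2*(54 - 12*s) + m*(34*s^2 - 191*s + 171) + 20*s^3 - 86*s^2 - 34*s + 72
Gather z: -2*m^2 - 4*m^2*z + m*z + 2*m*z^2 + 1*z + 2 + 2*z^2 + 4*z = -2*m^2 + z^2*(2*m + 2) + z*(-4*m^2 + m + 5) + 2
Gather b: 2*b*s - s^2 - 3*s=2*b*s - s^2 - 3*s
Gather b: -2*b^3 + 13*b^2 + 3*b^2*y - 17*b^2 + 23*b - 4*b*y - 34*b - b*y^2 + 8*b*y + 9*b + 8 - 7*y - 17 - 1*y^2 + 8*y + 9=-2*b^3 + b^2*(3*y - 4) + b*(-y^2 + 4*y - 2) - y^2 + y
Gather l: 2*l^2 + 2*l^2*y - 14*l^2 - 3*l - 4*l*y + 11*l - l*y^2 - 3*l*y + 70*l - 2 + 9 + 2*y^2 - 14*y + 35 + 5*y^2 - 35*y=l^2*(2*y - 12) + l*(-y^2 - 7*y + 78) + 7*y^2 - 49*y + 42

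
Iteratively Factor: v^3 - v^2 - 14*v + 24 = (v + 4)*(v^2 - 5*v + 6) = (v - 3)*(v + 4)*(v - 2)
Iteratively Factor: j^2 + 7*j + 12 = (j + 4)*(j + 3)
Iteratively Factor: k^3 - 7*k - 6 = (k - 3)*(k^2 + 3*k + 2) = (k - 3)*(k + 2)*(k + 1)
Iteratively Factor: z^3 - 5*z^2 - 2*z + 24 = (z - 4)*(z^2 - z - 6) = (z - 4)*(z + 2)*(z - 3)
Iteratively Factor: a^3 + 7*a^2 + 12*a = (a + 3)*(a^2 + 4*a) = (a + 3)*(a + 4)*(a)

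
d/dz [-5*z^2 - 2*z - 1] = -10*z - 2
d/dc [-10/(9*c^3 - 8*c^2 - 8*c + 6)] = 10*(27*c^2 - 16*c - 8)/(9*c^3 - 8*c^2 - 8*c + 6)^2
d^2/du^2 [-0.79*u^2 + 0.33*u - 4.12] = -1.58000000000000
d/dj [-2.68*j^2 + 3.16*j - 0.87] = 3.16 - 5.36*j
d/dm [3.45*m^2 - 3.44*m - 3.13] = 6.9*m - 3.44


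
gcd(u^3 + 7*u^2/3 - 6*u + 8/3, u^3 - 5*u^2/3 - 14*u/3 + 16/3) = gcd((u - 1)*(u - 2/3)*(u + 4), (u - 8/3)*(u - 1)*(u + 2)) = u - 1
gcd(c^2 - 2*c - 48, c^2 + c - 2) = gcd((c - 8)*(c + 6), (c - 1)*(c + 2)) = 1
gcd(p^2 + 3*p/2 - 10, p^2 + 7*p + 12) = p + 4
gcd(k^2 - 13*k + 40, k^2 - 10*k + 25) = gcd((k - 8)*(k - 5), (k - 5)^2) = k - 5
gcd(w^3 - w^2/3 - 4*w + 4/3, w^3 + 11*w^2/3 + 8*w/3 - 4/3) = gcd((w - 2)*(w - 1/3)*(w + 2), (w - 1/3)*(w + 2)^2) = w^2 + 5*w/3 - 2/3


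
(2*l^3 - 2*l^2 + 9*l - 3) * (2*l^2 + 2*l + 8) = 4*l^5 + 30*l^3 - 4*l^2 + 66*l - 24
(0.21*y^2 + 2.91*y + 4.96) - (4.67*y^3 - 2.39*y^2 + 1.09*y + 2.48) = -4.67*y^3 + 2.6*y^2 + 1.82*y + 2.48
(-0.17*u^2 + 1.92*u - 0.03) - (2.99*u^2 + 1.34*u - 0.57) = -3.16*u^2 + 0.58*u + 0.54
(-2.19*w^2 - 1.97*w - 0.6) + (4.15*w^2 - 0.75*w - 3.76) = 1.96*w^2 - 2.72*w - 4.36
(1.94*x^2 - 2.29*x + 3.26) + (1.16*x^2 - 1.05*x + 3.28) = 3.1*x^2 - 3.34*x + 6.54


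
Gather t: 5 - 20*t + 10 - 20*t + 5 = 20 - 40*t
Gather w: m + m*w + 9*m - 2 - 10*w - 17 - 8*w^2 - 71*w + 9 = 10*m - 8*w^2 + w*(m - 81) - 10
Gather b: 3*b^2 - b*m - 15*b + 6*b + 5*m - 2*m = 3*b^2 + b*(-m - 9) + 3*m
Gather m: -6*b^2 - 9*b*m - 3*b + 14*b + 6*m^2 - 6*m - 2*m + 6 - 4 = -6*b^2 + 11*b + 6*m^2 + m*(-9*b - 8) + 2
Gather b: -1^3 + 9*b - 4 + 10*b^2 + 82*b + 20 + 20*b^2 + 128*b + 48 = 30*b^2 + 219*b + 63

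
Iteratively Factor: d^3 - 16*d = (d + 4)*(d^2 - 4*d) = d*(d + 4)*(d - 4)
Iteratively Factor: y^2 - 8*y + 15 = (y - 5)*(y - 3)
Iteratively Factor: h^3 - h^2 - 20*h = (h)*(h^2 - h - 20) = h*(h + 4)*(h - 5)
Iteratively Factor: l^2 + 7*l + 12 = (l + 4)*(l + 3)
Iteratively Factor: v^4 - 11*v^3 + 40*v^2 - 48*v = (v)*(v^3 - 11*v^2 + 40*v - 48) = v*(v - 3)*(v^2 - 8*v + 16) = v*(v - 4)*(v - 3)*(v - 4)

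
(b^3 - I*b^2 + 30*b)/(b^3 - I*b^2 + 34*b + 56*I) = b*(b^2 - I*b + 30)/(b^3 - I*b^2 + 34*b + 56*I)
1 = 1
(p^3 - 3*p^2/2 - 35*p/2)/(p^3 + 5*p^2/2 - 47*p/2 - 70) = p/(p + 4)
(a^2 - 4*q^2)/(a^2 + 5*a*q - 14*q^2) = (a + 2*q)/(a + 7*q)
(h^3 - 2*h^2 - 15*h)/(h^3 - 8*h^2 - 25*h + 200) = h*(h + 3)/(h^2 - 3*h - 40)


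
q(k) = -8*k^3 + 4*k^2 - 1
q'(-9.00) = -2016.00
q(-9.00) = 6155.00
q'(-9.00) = -2016.00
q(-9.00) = 6155.00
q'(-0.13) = -1.45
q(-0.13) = -0.91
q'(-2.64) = -188.39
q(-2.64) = 174.08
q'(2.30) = -108.56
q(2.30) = -77.18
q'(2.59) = -140.27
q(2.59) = -113.16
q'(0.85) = -10.54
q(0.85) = -3.02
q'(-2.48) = -167.45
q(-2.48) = 145.63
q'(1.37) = -34.09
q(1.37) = -14.06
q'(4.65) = -481.74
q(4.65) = -718.87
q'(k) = -24*k^2 + 8*k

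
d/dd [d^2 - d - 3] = 2*d - 1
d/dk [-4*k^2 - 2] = -8*k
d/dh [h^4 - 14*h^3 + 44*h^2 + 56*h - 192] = 4*h^3 - 42*h^2 + 88*h + 56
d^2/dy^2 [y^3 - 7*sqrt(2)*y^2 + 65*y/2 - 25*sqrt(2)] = 6*y - 14*sqrt(2)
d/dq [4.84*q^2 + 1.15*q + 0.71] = 9.68*q + 1.15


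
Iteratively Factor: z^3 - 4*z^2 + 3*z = (z)*(z^2 - 4*z + 3) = z*(z - 3)*(z - 1)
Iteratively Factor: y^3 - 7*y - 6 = (y - 3)*(y^2 + 3*y + 2) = (y - 3)*(y + 1)*(y + 2)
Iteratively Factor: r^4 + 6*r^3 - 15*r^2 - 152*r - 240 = (r - 5)*(r^3 + 11*r^2 + 40*r + 48) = (r - 5)*(r + 4)*(r^2 + 7*r + 12) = (r - 5)*(r + 3)*(r + 4)*(r + 4)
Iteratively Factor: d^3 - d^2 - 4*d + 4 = (d + 2)*(d^2 - 3*d + 2) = (d - 2)*(d + 2)*(d - 1)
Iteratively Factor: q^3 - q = (q + 1)*(q^2 - q) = q*(q + 1)*(q - 1)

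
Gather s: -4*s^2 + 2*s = -4*s^2 + 2*s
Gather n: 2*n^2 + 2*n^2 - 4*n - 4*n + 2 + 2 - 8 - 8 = 4*n^2 - 8*n - 12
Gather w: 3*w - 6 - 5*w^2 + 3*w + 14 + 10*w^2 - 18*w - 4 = 5*w^2 - 12*w + 4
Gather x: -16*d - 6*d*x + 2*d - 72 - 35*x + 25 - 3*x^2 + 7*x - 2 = -14*d - 3*x^2 + x*(-6*d - 28) - 49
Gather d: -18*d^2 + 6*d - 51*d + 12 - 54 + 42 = -18*d^2 - 45*d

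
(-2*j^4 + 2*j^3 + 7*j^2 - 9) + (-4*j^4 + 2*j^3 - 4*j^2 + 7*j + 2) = -6*j^4 + 4*j^3 + 3*j^2 + 7*j - 7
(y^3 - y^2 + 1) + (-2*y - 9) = y^3 - y^2 - 2*y - 8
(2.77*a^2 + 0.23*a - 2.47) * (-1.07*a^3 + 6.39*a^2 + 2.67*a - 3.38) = -2.9639*a^5 + 17.4542*a^4 + 11.5085*a^3 - 24.5318*a^2 - 7.3723*a + 8.3486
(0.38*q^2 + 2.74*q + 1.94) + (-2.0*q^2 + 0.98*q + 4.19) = -1.62*q^2 + 3.72*q + 6.13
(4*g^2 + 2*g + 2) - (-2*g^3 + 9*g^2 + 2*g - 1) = 2*g^3 - 5*g^2 + 3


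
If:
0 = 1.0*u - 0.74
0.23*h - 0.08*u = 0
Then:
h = 0.26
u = 0.74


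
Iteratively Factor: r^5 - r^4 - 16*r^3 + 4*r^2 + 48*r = (r)*(r^4 - r^3 - 16*r^2 + 4*r + 48) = r*(r - 4)*(r^3 + 3*r^2 - 4*r - 12) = r*(r - 4)*(r - 2)*(r^2 + 5*r + 6) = r*(r - 4)*(r - 2)*(r + 3)*(r + 2)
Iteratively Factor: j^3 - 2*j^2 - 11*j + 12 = (j - 1)*(j^2 - j - 12) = (j - 4)*(j - 1)*(j + 3)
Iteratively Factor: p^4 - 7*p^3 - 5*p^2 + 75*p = (p - 5)*(p^3 - 2*p^2 - 15*p) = p*(p - 5)*(p^2 - 2*p - 15) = p*(p - 5)^2*(p + 3)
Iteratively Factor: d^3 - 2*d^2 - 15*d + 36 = (d - 3)*(d^2 + d - 12) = (d - 3)^2*(d + 4)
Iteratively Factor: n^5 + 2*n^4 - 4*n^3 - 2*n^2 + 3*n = (n + 1)*(n^4 + n^3 - 5*n^2 + 3*n) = (n + 1)*(n + 3)*(n^3 - 2*n^2 + n) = n*(n + 1)*(n + 3)*(n^2 - 2*n + 1) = n*(n - 1)*(n + 1)*(n + 3)*(n - 1)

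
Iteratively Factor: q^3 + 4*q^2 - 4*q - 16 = (q + 4)*(q^2 - 4) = (q - 2)*(q + 4)*(q + 2)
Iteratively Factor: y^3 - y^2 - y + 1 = (y - 1)*(y^2 - 1) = (y - 1)*(y + 1)*(y - 1)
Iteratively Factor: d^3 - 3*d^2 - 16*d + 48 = (d + 4)*(d^2 - 7*d + 12) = (d - 4)*(d + 4)*(d - 3)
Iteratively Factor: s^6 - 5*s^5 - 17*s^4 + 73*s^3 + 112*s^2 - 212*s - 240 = (s + 3)*(s^5 - 8*s^4 + 7*s^3 + 52*s^2 - 44*s - 80) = (s - 5)*(s + 3)*(s^4 - 3*s^3 - 8*s^2 + 12*s + 16) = (s - 5)*(s + 2)*(s + 3)*(s^3 - 5*s^2 + 2*s + 8) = (s - 5)*(s - 4)*(s + 2)*(s + 3)*(s^2 - s - 2) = (s - 5)*(s - 4)*(s - 2)*(s + 2)*(s + 3)*(s + 1)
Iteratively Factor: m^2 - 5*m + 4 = (m - 1)*(m - 4)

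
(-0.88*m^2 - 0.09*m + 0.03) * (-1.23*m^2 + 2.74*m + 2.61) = 1.0824*m^4 - 2.3005*m^3 - 2.5803*m^2 - 0.1527*m + 0.0783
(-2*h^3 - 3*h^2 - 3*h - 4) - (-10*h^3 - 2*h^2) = 8*h^3 - h^2 - 3*h - 4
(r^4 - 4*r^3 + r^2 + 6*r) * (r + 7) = r^5 + 3*r^4 - 27*r^3 + 13*r^2 + 42*r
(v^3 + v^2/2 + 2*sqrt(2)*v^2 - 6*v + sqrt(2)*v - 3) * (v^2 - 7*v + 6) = v^5 - 13*v^4/2 + 2*sqrt(2)*v^4 - 13*sqrt(2)*v^3 - 7*v^3/2 + 5*sqrt(2)*v^2 + 42*v^2 - 15*v + 6*sqrt(2)*v - 18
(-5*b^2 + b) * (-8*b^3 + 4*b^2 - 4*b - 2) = 40*b^5 - 28*b^4 + 24*b^3 + 6*b^2 - 2*b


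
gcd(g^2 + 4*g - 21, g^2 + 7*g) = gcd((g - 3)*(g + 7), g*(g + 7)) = g + 7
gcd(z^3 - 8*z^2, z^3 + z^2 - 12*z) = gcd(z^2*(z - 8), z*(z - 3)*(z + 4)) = z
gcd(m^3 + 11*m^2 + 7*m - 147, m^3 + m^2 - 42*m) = m + 7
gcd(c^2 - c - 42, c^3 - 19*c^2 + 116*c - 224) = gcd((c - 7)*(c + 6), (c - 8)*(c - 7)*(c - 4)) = c - 7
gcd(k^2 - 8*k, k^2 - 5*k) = k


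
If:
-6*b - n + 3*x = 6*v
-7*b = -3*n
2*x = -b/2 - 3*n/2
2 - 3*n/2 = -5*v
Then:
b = 18/139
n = 42/139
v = -43/139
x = -36/139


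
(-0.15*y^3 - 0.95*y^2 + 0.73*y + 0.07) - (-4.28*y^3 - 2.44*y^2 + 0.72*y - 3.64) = 4.13*y^3 + 1.49*y^2 + 0.01*y + 3.71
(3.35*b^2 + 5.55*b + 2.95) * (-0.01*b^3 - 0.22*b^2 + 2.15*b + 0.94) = -0.0335*b^5 - 0.7925*b^4 + 5.952*b^3 + 14.4325*b^2 + 11.5595*b + 2.773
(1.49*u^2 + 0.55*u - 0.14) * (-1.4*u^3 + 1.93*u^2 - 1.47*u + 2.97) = -2.086*u^5 + 2.1057*u^4 - 0.9328*u^3 + 3.3466*u^2 + 1.8393*u - 0.4158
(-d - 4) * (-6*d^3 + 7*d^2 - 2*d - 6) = 6*d^4 + 17*d^3 - 26*d^2 + 14*d + 24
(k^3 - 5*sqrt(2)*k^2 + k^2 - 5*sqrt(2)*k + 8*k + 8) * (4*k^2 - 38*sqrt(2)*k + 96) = 4*k^5 - 58*sqrt(2)*k^4 + 4*k^4 - 58*sqrt(2)*k^3 + 508*k^3 - 784*sqrt(2)*k^2 + 508*k^2 - 784*sqrt(2)*k + 768*k + 768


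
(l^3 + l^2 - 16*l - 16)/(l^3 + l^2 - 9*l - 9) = (l^2 - 16)/(l^2 - 9)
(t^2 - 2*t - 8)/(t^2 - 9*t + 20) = (t + 2)/(t - 5)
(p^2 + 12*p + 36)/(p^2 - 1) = (p^2 + 12*p + 36)/(p^2 - 1)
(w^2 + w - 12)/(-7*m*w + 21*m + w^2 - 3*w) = (w + 4)/(-7*m + w)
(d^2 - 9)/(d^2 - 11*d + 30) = (d^2 - 9)/(d^2 - 11*d + 30)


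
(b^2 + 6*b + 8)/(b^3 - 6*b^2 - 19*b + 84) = (b + 2)/(b^2 - 10*b + 21)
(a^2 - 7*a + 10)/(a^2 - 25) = (a - 2)/(a + 5)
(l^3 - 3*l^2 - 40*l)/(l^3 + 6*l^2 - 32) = l*(l^2 - 3*l - 40)/(l^3 + 6*l^2 - 32)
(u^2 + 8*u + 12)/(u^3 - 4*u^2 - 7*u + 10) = (u + 6)/(u^2 - 6*u + 5)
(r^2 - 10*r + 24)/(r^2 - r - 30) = (r - 4)/(r + 5)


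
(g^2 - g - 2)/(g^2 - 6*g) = (g^2 - g - 2)/(g*(g - 6))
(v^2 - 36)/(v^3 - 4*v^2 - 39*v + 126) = (v - 6)/(v^2 - 10*v + 21)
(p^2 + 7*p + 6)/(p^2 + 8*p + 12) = (p + 1)/(p + 2)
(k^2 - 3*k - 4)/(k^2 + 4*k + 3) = (k - 4)/(k + 3)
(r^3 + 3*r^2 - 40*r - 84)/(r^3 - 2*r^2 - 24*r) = (r^2 + 9*r + 14)/(r*(r + 4))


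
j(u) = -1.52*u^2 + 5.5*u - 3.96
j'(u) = 5.5 - 3.04*u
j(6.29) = -29.50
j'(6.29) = -13.62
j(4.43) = -9.42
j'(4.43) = -7.97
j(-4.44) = -58.34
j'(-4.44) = 19.00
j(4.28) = -8.26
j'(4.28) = -7.51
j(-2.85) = -31.98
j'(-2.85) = 14.16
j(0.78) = -0.59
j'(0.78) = 3.13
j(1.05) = 0.14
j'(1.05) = 2.31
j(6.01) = -25.81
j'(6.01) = -12.77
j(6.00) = -25.68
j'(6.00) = -12.74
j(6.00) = -25.68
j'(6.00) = -12.74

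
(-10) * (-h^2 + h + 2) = 10*h^2 - 10*h - 20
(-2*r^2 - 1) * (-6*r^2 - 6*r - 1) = 12*r^4 + 12*r^3 + 8*r^2 + 6*r + 1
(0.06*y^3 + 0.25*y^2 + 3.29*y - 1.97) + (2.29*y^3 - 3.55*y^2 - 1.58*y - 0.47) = 2.35*y^3 - 3.3*y^2 + 1.71*y - 2.44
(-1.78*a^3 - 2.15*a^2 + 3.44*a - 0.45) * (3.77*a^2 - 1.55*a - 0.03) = -6.7106*a^5 - 5.3465*a^4 + 16.3547*a^3 - 6.964*a^2 + 0.5943*a + 0.0135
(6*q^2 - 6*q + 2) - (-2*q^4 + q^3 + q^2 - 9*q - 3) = 2*q^4 - q^3 + 5*q^2 + 3*q + 5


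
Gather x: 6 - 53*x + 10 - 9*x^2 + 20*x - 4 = -9*x^2 - 33*x + 12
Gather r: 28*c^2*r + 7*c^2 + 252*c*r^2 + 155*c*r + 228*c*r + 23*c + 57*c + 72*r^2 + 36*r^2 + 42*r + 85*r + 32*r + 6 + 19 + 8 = 7*c^2 + 80*c + r^2*(252*c + 108) + r*(28*c^2 + 383*c + 159) + 33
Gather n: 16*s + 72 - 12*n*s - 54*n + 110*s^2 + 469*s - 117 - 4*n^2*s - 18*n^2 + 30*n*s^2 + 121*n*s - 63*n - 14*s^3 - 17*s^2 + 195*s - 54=n^2*(-4*s - 18) + n*(30*s^2 + 109*s - 117) - 14*s^3 + 93*s^2 + 680*s - 99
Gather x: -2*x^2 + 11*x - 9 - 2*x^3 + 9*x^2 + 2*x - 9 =-2*x^3 + 7*x^2 + 13*x - 18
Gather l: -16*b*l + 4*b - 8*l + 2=4*b + l*(-16*b - 8) + 2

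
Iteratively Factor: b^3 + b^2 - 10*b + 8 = (b - 1)*(b^2 + 2*b - 8) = (b - 1)*(b + 4)*(b - 2)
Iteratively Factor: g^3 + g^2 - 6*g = (g)*(g^2 + g - 6) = g*(g - 2)*(g + 3)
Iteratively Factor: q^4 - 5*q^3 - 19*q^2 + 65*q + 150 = (q + 2)*(q^3 - 7*q^2 - 5*q + 75) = (q - 5)*(q + 2)*(q^2 - 2*q - 15) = (q - 5)*(q + 2)*(q + 3)*(q - 5)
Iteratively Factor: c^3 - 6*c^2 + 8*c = (c - 4)*(c^2 - 2*c) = (c - 4)*(c - 2)*(c)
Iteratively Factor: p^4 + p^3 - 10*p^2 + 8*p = (p)*(p^3 + p^2 - 10*p + 8) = p*(p - 2)*(p^2 + 3*p - 4) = p*(p - 2)*(p + 4)*(p - 1)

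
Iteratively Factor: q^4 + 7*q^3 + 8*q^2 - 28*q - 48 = (q + 3)*(q^3 + 4*q^2 - 4*q - 16) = (q - 2)*(q + 3)*(q^2 + 6*q + 8) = (q - 2)*(q + 3)*(q + 4)*(q + 2)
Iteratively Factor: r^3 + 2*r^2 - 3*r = (r - 1)*(r^2 + 3*r) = (r - 1)*(r + 3)*(r)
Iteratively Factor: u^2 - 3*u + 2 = (u - 1)*(u - 2)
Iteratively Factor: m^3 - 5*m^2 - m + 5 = (m - 1)*(m^2 - 4*m - 5) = (m - 1)*(m + 1)*(m - 5)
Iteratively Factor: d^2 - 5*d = (d)*(d - 5)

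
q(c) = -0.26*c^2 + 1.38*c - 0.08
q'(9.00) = -3.30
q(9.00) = -8.72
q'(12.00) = -4.86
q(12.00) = -20.96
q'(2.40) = 0.13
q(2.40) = 1.73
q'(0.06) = 1.35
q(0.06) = 0.00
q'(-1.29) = 2.05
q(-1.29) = -2.29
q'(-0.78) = 1.79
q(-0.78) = -1.31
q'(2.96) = -0.16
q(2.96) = 1.73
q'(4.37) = -0.89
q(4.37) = 0.99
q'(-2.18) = 2.51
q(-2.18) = -4.32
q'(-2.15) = 2.50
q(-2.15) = -4.25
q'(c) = 1.38 - 0.52*c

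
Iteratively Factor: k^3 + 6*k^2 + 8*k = (k + 2)*(k^2 + 4*k) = k*(k + 2)*(k + 4)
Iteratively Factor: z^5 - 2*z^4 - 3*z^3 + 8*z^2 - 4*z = (z)*(z^4 - 2*z^3 - 3*z^2 + 8*z - 4) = z*(z - 2)*(z^3 - 3*z + 2) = z*(z - 2)*(z - 1)*(z^2 + z - 2) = z*(z - 2)*(z - 1)^2*(z + 2)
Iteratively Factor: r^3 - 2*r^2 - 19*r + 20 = (r + 4)*(r^2 - 6*r + 5) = (r - 1)*(r + 4)*(r - 5)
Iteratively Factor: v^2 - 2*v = (v - 2)*(v)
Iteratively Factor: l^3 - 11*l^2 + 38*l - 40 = (l - 5)*(l^2 - 6*l + 8) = (l - 5)*(l - 4)*(l - 2)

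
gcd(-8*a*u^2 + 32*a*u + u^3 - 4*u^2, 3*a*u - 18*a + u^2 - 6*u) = 1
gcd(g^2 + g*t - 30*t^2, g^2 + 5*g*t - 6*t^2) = g + 6*t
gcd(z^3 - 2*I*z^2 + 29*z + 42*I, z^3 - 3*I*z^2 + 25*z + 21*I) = z^2 - 4*I*z + 21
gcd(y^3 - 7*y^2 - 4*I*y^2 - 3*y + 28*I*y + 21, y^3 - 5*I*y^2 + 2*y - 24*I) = y - 3*I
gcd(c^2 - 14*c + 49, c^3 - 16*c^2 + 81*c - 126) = c - 7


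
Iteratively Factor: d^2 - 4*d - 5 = (d - 5)*(d + 1)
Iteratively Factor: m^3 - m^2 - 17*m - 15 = (m + 3)*(m^2 - 4*m - 5) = (m + 1)*(m + 3)*(m - 5)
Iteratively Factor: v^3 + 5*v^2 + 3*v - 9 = (v - 1)*(v^2 + 6*v + 9) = (v - 1)*(v + 3)*(v + 3)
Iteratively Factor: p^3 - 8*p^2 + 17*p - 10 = (p - 1)*(p^2 - 7*p + 10) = (p - 2)*(p - 1)*(p - 5)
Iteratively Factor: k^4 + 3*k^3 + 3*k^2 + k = (k + 1)*(k^3 + 2*k^2 + k) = (k + 1)^2*(k^2 + k) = k*(k + 1)^2*(k + 1)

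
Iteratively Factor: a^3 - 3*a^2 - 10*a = (a - 5)*(a^2 + 2*a) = a*(a - 5)*(a + 2)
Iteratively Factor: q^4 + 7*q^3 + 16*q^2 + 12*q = (q + 3)*(q^3 + 4*q^2 + 4*q) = (q + 2)*(q + 3)*(q^2 + 2*q) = q*(q + 2)*(q + 3)*(q + 2)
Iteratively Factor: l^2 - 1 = (l - 1)*(l + 1)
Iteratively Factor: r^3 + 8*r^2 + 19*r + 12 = (r + 1)*(r^2 + 7*r + 12) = (r + 1)*(r + 4)*(r + 3)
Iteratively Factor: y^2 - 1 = (y + 1)*(y - 1)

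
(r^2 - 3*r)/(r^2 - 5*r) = (r - 3)/(r - 5)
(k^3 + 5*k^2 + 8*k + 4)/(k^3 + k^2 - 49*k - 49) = (k^2 + 4*k + 4)/(k^2 - 49)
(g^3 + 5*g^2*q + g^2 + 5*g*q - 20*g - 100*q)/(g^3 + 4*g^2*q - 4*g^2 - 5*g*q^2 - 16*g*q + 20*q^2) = (-g - 5)/(-g + q)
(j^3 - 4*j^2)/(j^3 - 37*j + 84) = j^2/(j^2 + 4*j - 21)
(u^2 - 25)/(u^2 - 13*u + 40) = (u + 5)/(u - 8)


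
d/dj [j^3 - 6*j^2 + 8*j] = 3*j^2 - 12*j + 8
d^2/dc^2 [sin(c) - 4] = -sin(c)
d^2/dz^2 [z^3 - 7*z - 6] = 6*z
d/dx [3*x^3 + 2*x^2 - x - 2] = 9*x^2 + 4*x - 1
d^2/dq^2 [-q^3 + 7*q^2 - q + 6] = 14 - 6*q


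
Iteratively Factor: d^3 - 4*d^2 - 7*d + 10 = (d - 1)*(d^2 - 3*d - 10) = (d - 5)*(d - 1)*(d + 2)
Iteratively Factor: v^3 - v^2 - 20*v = (v + 4)*(v^2 - 5*v) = (v - 5)*(v + 4)*(v)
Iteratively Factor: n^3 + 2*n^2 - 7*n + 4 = (n - 1)*(n^2 + 3*n - 4) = (n - 1)*(n + 4)*(n - 1)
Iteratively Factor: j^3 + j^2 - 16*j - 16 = (j + 1)*(j^2 - 16) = (j - 4)*(j + 1)*(j + 4)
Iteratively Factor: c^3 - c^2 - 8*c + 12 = (c - 2)*(c^2 + c - 6) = (c - 2)*(c + 3)*(c - 2)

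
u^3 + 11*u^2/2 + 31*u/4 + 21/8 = (u + 1/2)*(u + 3/2)*(u + 7/2)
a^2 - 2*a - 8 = (a - 4)*(a + 2)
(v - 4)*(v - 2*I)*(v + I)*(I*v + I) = I*v^4 + v^3 - 3*I*v^3 - 3*v^2 - 2*I*v^2 - 4*v - 6*I*v - 8*I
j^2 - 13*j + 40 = (j - 8)*(j - 5)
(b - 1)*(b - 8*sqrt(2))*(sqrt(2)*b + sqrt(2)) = sqrt(2)*b^3 - 16*b^2 - sqrt(2)*b + 16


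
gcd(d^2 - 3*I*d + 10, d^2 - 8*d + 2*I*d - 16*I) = d + 2*I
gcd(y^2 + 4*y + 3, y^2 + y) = y + 1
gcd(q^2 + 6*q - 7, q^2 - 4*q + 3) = q - 1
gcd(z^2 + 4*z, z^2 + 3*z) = z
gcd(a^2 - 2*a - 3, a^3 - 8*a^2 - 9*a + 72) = a - 3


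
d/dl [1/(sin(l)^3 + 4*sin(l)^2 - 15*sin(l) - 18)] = (-3*sin(l)^2 - 8*sin(l) + 15)*cos(l)/(sin(l)^3 + 4*sin(l)^2 - 15*sin(l) - 18)^2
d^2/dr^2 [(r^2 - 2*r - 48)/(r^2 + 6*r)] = -16/r^3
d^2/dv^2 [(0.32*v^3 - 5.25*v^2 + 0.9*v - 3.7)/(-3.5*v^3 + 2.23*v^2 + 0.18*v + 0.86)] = (123.6298*v^6 - 67.3596*v^5 + 594.3336*v^4 - 253.914264*v^3 + 3.19646400000003*v^2 + 84.669168*v - 5.90752)/(42.875*v^9 - 81.9525*v^8 + 45.60045*v^7 - 34.265167*v^6 + 37.928634*v^5 - 9.796038*v^4 + 5.688744*v^3 - 5.031516*v^2 - 0.399384*v - 0.636056)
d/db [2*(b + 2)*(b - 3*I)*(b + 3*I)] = 6*b^2 + 8*b + 18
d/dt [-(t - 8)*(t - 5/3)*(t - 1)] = -3*t^2 + 64*t/3 - 23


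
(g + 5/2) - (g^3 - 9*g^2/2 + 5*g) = -g^3 + 9*g^2/2 - 4*g + 5/2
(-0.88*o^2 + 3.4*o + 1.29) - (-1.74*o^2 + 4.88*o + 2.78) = 0.86*o^2 - 1.48*o - 1.49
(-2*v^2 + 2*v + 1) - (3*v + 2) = -2*v^2 - v - 1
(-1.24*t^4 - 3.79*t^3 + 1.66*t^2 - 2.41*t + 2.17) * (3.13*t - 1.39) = -3.8812*t^5 - 10.1391*t^4 + 10.4639*t^3 - 9.8507*t^2 + 10.142*t - 3.0163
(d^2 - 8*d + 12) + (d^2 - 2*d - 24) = 2*d^2 - 10*d - 12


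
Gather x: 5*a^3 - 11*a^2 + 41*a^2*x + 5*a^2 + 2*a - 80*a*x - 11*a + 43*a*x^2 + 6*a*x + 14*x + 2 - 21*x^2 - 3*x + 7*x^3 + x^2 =5*a^3 - 6*a^2 - 9*a + 7*x^3 + x^2*(43*a - 20) + x*(41*a^2 - 74*a + 11) + 2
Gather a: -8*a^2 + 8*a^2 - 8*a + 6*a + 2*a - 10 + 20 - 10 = 0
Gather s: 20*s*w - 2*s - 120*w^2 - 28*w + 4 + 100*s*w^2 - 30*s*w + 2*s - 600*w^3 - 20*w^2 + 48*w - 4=s*(100*w^2 - 10*w) - 600*w^3 - 140*w^2 + 20*w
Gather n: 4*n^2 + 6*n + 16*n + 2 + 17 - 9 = 4*n^2 + 22*n + 10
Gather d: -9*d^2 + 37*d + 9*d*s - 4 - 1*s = -9*d^2 + d*(9*s + 37) - s - 4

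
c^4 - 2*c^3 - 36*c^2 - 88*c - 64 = (c - 8)*(c + 2)^3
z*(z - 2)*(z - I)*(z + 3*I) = z^4 - 2*z^3 + 2*I*z^3 + 3*z^2 - 4*I*z^2 - 6*z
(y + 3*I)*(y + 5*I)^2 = y^3 + 13*I*y^2 - 55*y - 75*I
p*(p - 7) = p^2 - 7*p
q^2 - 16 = (q - 4)*(q + 4)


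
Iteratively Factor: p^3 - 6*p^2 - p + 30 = (p - 3)*(p^2 - 3*p - 10) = (p - 5)*(p - 3)*(p + 2)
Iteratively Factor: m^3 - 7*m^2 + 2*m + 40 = (m + 2)*(m^2 - 9*m + 20) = (m - 5)*(m + 2)*(m - 4)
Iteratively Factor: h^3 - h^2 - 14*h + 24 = (h + 4)*(h^2 - 5*h + 6) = (h - 3)*(h + 4)*(h - 2)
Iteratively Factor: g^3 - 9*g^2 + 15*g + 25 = (g - 5)*(g^2 - 4*g - 5) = (g - 5)^2*(g + 1)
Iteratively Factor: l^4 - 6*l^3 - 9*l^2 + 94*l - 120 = (l - 2)*(l^3 - 4*l^2 - 17*l + 60) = (l - 3)*(l - 2)*(l^2 - l - 20) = (l - 3)*(l - 2)*(l + 4)*(l - 5)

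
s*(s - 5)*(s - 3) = s^3 - 8*s^2 + 15*s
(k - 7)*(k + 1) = k^2 - 6*k - 7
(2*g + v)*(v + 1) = 2*g*v + 2*g + v^2 + v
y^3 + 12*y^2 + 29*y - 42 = (y - 1)*(y + 6)*(y + 7)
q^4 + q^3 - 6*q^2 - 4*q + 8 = (q - 2)*(q - 1)*(q + 2)^2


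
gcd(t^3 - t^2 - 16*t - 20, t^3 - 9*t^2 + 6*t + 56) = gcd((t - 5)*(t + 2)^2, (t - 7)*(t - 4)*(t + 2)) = t + 2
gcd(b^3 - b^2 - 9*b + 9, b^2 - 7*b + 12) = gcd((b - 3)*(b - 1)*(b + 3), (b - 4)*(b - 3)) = b - 3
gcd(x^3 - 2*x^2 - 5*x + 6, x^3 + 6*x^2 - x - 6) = x - 1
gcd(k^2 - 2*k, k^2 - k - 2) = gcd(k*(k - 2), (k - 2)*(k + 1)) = k - 2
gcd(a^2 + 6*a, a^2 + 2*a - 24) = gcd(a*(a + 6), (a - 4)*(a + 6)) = a + 6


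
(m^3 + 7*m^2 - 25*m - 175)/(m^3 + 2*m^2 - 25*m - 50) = (m + 7)/(m + 2)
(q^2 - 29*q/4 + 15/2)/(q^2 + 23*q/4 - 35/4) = (q - 6)/(q + 7)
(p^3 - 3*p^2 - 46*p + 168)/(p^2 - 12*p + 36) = (p^2 + 3*p - 28)/(p - 6)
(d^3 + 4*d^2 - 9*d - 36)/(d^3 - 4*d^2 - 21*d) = (d^2 + d - 12)/(d*(d - 7))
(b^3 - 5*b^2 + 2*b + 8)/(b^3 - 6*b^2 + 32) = (b^2 - b - 2)/(b^2 - 2*b - 8)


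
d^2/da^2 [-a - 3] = 0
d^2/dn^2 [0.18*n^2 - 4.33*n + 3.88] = 0.360000000000000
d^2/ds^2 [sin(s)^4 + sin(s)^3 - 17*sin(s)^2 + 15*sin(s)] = -16*sin(s)^4 - 9*sin(s)^3 + 80*sin(s)^2 - 9*sin(s) - 34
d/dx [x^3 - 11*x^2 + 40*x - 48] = 3*x^2 - 22*x + 40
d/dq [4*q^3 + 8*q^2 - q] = 12*q^2 + 16*q - 1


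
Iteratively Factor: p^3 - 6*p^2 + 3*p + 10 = (p - 2)*(p^2 - 4*p - 5) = (p - 2)*(p + 1)*(p - 5)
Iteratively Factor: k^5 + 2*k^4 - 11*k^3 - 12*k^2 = (k)*(k^4 + 2*k^3 - 11*k^2 - 12*k) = k*(k + 4)*(k^3 - 2*k^2 - 3*k) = k^2*(k + 4)*(k^2 - 2*k - 3) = k^2*(k - 3)*(k + 4)*(k + 1)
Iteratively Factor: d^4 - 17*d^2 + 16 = (d + 4)*(d^3 - 4*d^2 - d + 4) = (d - 4)*(d + 4)*(d^2 - 1) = (d - 4)*(d + 1)*(d + 4)*(d - 1)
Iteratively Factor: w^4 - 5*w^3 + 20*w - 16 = (w - 1)*(w^3 - 4*w^2 - 4*w + 16) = (w - 2)*(w - 1)*(w^2 - 2*w - 8) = (w - 4)*(w - 2)*(w - 1)*(w + 2)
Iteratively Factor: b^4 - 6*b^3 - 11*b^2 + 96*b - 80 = (b - 5)*(b^3 - b^2 - 16*b + 16) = (b - 5)*(b + 4)*(b^2 - 5*b + 4) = (b - 5)*(b - 4)*(b + 4)*(b - 1)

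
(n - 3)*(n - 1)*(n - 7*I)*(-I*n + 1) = -I*n^4 - 6*n^3 + 4*I*n^3 + 24*n^2 - 10*I*n^2 - 18*n + 28*I*n - 21*I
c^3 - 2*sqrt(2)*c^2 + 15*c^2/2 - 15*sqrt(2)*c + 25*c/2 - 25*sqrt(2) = (c + 5/2)*(c + 5)*(c - 2*sqrt(2))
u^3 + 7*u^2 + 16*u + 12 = (u + 2)^2*(u + 3)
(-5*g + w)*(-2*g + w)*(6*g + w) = 60*g^3 - 32*g^2*w - g*w^2 + w^3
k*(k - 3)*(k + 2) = k^3 - k^2 - 6*k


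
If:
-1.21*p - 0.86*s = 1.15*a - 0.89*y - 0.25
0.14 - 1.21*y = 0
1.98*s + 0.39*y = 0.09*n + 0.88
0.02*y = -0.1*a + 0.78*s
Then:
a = 7.8*s - 0.0231404958677686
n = 22.0*s - 9.27640036730946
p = 0.313708080049177 - 8.12396694214876*s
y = 0.12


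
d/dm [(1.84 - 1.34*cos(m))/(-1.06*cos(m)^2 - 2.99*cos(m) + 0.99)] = (1.4204*cos(m)^2 - 3.9008*cos(m) - 4.175)*sin(m)/(1.1236*cos(m)^4 + 6.3388*cos(m)^3 + 6.8413*cos(m)^2 - 5.9202*cos(m) + 0.9801)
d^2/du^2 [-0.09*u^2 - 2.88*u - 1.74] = -0.180000000000000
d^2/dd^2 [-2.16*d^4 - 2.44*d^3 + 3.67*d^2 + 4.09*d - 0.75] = -25.92*d^2 - 14.64*d + 7.34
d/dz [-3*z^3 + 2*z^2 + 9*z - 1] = -9*z^2 + 4*z + 9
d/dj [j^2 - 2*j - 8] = 2*j - 2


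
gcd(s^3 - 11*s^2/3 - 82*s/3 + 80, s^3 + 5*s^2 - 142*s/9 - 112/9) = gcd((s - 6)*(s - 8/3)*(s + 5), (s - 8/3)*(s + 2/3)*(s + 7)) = s - 8/3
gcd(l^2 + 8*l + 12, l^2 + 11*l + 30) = l + 6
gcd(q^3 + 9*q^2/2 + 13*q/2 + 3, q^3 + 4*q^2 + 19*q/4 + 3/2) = q^2 + 7*q/2 + 3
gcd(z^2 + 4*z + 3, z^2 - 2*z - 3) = z + 1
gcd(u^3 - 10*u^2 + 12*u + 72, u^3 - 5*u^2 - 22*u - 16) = u + 2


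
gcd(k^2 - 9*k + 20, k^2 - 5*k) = k - 5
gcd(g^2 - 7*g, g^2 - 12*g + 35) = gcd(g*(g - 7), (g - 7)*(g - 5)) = g - 7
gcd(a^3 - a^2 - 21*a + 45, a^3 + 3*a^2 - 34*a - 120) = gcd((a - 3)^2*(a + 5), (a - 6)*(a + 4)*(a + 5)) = a + 5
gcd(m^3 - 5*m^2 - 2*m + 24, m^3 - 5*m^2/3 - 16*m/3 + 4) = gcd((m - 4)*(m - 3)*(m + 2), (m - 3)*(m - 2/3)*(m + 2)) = m^2 - m - 6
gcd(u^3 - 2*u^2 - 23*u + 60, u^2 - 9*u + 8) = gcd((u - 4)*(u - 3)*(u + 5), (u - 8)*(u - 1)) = 1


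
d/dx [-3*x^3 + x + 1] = 1 - 9*x^2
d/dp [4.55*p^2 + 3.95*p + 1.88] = 9.1*p + 3.95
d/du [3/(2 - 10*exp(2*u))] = 15*exp(2*u)/(5*exp(2*u) - 1)^2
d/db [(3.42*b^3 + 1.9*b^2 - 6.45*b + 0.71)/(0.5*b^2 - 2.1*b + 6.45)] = (1.71*b^4 - 14.364*b^3 + 65.412*b^2 + 23.8*b - 40.1115)/(0.25*b^4 - 2.1*b^3 + 10.86*b^2 - 27.09*b + 41.6025)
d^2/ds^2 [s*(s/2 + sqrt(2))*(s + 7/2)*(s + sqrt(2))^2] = 10*s^3 + 21*s^2 + 24*sqrt(2)*s^2 + 30*s + 42*sqrt(2)*s + 4*sqrt(2) + 35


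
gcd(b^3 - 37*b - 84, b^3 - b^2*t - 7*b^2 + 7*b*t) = b - 7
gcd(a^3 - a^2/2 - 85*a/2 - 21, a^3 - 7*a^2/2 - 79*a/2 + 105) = a^2 - a - 42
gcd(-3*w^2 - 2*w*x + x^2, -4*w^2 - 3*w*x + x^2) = w + x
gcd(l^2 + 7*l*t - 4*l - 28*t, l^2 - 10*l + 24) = l - 4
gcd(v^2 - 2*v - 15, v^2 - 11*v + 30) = v - 5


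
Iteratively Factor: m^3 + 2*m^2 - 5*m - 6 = (m - 2)*(m^2 + 4*m + 3) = (m - 2)*(m + 3)*(m + 1)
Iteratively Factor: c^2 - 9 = (c + 3)*(c - 3)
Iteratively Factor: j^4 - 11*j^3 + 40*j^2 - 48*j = (j - 3)*(j^3 - 8*j^2 + 16*j) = (j - 4)*(j - 3)*(j^2 - 4*j) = (j - 4)^2*(j - 3)*(j)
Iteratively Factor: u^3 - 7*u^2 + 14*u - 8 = (u - 4)*(u^2 - 3*u + 2) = (u - 4)*(u - 2)*(u - 1)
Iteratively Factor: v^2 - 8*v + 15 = (v - 3)*(v - 5)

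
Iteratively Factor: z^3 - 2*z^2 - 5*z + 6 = (z - 3)*(z^2 + z - 2) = (z - 3)*(z + 2)*(z - 1)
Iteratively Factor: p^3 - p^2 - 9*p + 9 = (p + 3)*(p^2 - 4*p + 3) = (p - 3)*(p + 3)*(p - 1)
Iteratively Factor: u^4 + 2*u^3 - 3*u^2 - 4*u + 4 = (u - 1)*(u^3 + 3*u^2 - 4) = (u - 1)*(u + 2)*(u^2 + u - 2) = (u - 1)*(u + 2)^2*(u - 1)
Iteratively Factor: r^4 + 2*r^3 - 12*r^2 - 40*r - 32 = (r - 4)*(r^3 + 6*r^2 + 12*r + 8) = (r - 4)*(r + 2)*(r^2 + 4*r + 4) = (r - 4)*(r + 2)^2*(r + 2)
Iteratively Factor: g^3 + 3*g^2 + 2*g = (g)*(g^2 + 3*g + 2) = g*(g + 1)*(g + 2)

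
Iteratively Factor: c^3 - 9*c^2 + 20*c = (c - 4)*(c^2 - 5*c) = c*(c - 4)*(c - 5)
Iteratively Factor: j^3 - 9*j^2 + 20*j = (j)*(j^2 - 9*j + 20) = j*(j - 4)*(j - 5)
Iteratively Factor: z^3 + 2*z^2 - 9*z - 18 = (z - 3)*(z^2 + 5*z + 6) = (z - 3)*(z + 3)*(z + 2)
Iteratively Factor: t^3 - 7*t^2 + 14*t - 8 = (t - 4)*(t^2 - 3*t + 2) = (t - 4)*(t - 1)*(t - 2)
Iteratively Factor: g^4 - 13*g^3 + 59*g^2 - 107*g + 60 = (g - 4)*(g^3 - 9*g^2 + 23*g - 15) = (g - 4)*(g - 3)*(g^2 - 6*g + 5) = (g - 5)*(g - 4)*(g - 3)*(g - 1)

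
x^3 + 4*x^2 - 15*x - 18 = (x - 3)*(x + 1)*(x + 6)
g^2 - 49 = (g - 7)*(g + 7)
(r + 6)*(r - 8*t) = r^2 - 8*r*t + 6*r - 48*t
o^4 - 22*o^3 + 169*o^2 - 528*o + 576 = (o - 8)^2*(o - 3)^2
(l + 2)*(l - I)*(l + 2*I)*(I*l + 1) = I*l^4 + 2*I*l^3 + 3*I*l^2 + 2*l + 6*I*l + 4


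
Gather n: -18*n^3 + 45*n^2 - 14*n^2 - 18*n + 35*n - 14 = -18*n^3 + 31*n^2 + 17*n - 14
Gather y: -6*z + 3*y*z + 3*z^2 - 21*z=3*y*z + 3*z^2 - 27*z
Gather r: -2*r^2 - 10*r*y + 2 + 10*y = -2*r^2 - 10*r*y + 10*y + 2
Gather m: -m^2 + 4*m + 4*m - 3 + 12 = -m^2 + 8*m + 9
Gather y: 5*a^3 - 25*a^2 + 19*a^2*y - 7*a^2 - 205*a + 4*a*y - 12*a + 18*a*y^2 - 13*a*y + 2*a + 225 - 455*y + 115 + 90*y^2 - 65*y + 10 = 5*a^3 - 32*a^2 - 215*a + y^2*(18*a + 90) + y*(19*a^2 - 9*a - 520) + 350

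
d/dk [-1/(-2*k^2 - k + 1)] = (-4*k - 1)/(2*k^2 + k - 1)^2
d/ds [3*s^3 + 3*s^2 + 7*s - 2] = 9*s^2 + 6*s + 7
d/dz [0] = 0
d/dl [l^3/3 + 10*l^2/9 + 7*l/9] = l^2 + 20*l/9 + 7/9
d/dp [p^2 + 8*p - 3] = 2*p + 8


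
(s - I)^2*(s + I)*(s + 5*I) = s^4 + 4*I*s^3 + 6*s^2 + 4*I*s + 5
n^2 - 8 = (n - 2*sqrt(2))*(n + 2*sqrt(2))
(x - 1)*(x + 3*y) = x^2 + 3*x*y - x - 3*y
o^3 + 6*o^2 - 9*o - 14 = (o - 2)*(o + 1)*(o + 7)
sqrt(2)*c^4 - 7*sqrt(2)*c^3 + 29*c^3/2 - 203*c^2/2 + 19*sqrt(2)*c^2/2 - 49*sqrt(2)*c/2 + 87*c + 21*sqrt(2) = (c - 6)*(c - 1)*(c + 7*sqrt(2))*(sqrt(2)*c + 1/2)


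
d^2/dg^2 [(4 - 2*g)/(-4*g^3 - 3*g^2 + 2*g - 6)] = 4*(4*(g - 2)*(6*g^2 + 3*g - 1)^2 + (-12*g^2 - 6*g - 3*(g - 2)*(4*g + 1) + 2)*(4*g^3 + 3*g^2 - 2*g + 6))/(4*g^3 + 3*g^2 - 2*g + 6)^3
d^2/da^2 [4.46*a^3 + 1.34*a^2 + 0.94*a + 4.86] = 26.76*a + 2.68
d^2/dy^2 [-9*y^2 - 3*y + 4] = -18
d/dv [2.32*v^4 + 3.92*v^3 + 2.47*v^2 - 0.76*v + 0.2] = 9.28*v^3 + 11.76*v^2 + 4.94*v - 0.76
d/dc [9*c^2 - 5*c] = 18*c - 5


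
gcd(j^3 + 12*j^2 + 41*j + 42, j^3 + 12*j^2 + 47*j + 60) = j + 3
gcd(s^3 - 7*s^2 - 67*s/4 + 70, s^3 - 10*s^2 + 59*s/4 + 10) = s^2 - 21*s/2 + 20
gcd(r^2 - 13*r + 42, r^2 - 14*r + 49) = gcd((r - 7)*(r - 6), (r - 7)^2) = r - 7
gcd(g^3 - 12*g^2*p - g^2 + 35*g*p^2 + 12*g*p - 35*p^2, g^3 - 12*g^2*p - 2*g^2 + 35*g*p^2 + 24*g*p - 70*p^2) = g^2 - 12*g*p + 35*p^2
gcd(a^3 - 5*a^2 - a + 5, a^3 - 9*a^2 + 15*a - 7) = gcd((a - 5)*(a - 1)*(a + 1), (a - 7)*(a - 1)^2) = a - 1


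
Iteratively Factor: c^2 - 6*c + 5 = (c - 1)*(c - 5)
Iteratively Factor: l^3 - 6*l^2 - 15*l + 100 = (l - 5)*(l^2 - l - 20) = (l - 5)*(l + 4)*(l - 5)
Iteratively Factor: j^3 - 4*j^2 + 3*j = (j - 1)*(j^2 - 3*j) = j*(j - 1)*(j - 3)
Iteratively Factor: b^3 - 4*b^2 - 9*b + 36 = (b + 3)*(b^2 - 7*b + 12) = (b - 4)*(b + 3)*(b - 3)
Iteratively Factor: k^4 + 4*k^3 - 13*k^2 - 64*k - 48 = (k + 4)*(k^3 - 13*k - 12) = (k + 3)*(k + 4)*(k^2 - 3*k - 4) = (k - 4)*(k + 3)*(k + 4)*(k + 1)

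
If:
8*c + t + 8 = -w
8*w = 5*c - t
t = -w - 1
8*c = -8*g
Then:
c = -7/8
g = 7/8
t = -29/56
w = -27/56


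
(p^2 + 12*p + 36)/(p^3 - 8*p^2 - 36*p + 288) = (p + 6)/(p^2 - 14*p + 48)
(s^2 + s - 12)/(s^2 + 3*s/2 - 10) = 2*(s - 3)/(2*s - 5)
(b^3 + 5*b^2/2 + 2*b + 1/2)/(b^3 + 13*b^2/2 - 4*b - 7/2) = (b^2 + 2*b + 1)/(b^2 + 6*b - 7)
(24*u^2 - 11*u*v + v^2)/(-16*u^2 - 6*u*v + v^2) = (-3*u + v)/(2*u + v)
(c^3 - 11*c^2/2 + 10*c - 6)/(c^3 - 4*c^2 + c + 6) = (c^2 - 7*c/2 + 3)/(c^2 - 2*c - 3)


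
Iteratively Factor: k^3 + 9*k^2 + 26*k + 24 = (k + 3)*(k^2 + 6*k + 8) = (k + 3)*(k + 4)*(k + 2)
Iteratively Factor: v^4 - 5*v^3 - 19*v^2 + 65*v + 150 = (v + 3)*(v^3 - 8*v^2 + 5*v + 50) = (v - 5)*(v + 3)*(v^2 - 3*v - 10) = (v - 5)*(v + 2)*(v + 3)*(v - 5)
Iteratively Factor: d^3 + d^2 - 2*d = (d - 1)*(d^2 + 2*d) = d*(d - 1)*(d + 2)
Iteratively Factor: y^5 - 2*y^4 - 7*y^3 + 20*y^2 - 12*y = (y)*(y^4 - 2*y^3 - 7*y^2 + 20*y - 12) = y*(y - 2)*(y^3 - 7*y + 6) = y*(y - 2)*(y - 1)*(y^2 + y - 6) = y*(y - 2)^2*(y - 1)*(y + 3)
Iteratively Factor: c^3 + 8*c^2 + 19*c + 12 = (c + 3)*(c^2 + 5*c + 4) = (c + 1)*(c + 3)*(c + 4)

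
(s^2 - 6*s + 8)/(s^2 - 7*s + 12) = (s - 2)/(s - 3)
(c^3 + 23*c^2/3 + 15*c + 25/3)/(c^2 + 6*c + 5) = c + 5/3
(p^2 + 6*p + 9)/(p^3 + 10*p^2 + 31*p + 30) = (p + 3)/(p^2 + 7*p + 10)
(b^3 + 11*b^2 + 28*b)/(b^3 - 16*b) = (b + 7)/(b - 4)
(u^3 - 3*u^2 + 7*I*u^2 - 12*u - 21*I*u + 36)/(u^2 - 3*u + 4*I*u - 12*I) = u + 3*I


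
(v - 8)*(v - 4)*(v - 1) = v^3 - 13*v^2 + 44*v - 32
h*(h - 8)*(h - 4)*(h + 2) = h^4 - 10*h^3 + 8*h^2 + 64*h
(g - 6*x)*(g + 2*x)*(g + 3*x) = g^3 - g^2*x - 24*g*x^2 - 36*x^3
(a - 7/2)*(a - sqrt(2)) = a^2 - 7*a/2 - sqrt(2)*a + 7*sqrt(2)/2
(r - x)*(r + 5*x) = r^2 + 4*r*x - 5*x^2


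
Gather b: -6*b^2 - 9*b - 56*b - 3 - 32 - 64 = -6*b^2 - 65*b - 99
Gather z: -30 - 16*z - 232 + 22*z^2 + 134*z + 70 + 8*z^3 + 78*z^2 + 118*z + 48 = 8*z^3 + 100*z^2 + 236*z - 144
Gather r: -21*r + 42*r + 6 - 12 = 21*r - 6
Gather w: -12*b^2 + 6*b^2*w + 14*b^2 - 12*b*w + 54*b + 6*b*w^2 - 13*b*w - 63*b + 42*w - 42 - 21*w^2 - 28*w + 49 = 2*b^2 - 9*b + w^2*(6*b - 21) + w*(6*b^2 - 25*b + 14) + 7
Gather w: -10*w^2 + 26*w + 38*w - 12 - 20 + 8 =-10*w^2 + 64*w - 24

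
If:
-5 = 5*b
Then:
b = -1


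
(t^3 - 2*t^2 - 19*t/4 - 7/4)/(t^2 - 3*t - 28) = (-4*t^3 + 8*t^2 + 19*t + 7)/(4*(-t^2 + 3*t + 28))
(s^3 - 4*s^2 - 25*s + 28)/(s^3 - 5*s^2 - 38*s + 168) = (s^2 + 3*s - 4)/(s^2 + 2*s - 24)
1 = 1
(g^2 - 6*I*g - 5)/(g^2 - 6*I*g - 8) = (-g^2 + 6*I*g + 5)/(-g^2 + 6*I*g + 8)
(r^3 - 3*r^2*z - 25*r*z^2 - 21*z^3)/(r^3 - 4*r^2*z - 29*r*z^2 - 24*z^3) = (-r + 7*z)/(-r + 8*z)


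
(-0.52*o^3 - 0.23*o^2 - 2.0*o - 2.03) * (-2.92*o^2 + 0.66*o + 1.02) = 1.5184*o^5 + 0.3284*o^4 + 5.1578*o^3 + 4.373*o^2 - 3.3798*o - 2.0706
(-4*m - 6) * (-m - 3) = 4*m^2 + 18*m + 18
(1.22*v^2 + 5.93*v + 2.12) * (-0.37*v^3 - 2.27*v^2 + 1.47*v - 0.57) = -0.4514*v^5 - 4.9635*v^4 - 12.4521*v^3 + 3.2093*v^2 - 0.2637*v - 1.2084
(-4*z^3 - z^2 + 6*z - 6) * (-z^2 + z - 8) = 4*z^5 - 3*z^4 + 25*z^3 + 20*z^2 - 54*z + 48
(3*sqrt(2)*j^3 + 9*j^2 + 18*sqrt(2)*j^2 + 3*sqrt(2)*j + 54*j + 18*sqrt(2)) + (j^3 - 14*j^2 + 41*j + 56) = j^3 + 3*sqrt(2)*j^3 - 5*j^2 + 18*sqrt(2)*j^2 + 3*sqrt(2)*j + 95*j + 18*sqrt(2) + 56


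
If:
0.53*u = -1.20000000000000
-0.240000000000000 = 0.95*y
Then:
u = -2.26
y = -0.25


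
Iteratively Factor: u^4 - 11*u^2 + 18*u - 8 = (u - 2)*(u^3 + 2*u^2 - 7*u + 4) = (u - 2)*(u + 4)*(u^2 - 2*u + 1) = (u - 2)*(u - 1)*(u + 4)*(u - 1)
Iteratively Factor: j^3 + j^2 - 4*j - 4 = (j + 1)*(j^2 - 4) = (j - 2)*(j + 1)*(j + 2)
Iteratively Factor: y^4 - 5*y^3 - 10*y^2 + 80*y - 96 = (y - 3)*(y^3 - 2*y^2 - 16*y + 32) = (y - 4)*(y - 3)*(y^2 + 2*y - 8) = (y - 4)*(y - 3)*(y - 2)*(y + 4)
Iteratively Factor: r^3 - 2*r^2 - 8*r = (r + 2)*(r^2 - 4*r) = r*(r + 2)*(r - 4)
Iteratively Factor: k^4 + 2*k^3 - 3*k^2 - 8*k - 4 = (k + 2)*(k^3 - 3*k - 2) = (k + 1)*(k + 2)*(k^2 - k - 2) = (k + 1)^2*(k + 2)*(k - 2)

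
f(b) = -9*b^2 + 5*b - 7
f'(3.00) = -49.00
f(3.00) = -73.00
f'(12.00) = -211.00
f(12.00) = -1243.00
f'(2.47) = -39.46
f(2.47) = -49.56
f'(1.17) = -16.06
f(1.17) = -13.47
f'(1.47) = -21.46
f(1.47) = -19.10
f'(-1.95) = 40.10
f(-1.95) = -50.97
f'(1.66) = -24.88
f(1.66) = -23.50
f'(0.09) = 3.38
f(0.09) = -6.62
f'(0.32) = -0.76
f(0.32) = -6.32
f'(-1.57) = 33.26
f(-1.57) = -37.03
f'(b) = 5 - 18*b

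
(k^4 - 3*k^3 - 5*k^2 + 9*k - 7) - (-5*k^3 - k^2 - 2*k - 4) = k^4 + 2*k^3 - 4*k^2 + 11*k - 3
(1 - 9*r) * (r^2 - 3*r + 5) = -9*r^3 + 28*r^2 - 48*r + 5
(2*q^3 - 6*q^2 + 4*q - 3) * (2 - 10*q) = -20*q^4 + 64*q^3 - 52*q^2 + 38*q - 6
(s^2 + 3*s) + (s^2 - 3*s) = 2*s^2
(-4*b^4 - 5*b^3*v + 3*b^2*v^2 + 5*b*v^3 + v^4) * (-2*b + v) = 8*b^5 + 6*b^4*v - 11*b^3*v^2 - 7*b^2*v^3 + 3*b*v^4 + v^5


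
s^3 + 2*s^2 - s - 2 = (s - 1)*(s + 1)*(s + 2)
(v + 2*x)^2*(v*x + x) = v^3*x + 4*v^2*x^2 + v^2*x + 4*v*x^3 + 4*v*x^2 + 4*x^3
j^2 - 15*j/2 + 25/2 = (j - 5)*(j - 5/2)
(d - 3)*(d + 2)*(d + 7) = d^3 + 6*d^2 - 13*d - 42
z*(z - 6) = z^2 - 6*z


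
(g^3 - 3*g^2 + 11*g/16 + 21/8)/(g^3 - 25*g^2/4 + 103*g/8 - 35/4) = (4*g + 3)/(2*(2*g - 5))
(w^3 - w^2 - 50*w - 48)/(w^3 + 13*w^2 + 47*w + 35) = (w^2 - 2*w - 48)/(w^2 + 12*w + 35)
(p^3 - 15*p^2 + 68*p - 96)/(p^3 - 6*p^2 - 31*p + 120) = (p - 4)/(p + 5)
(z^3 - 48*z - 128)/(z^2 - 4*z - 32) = z + 4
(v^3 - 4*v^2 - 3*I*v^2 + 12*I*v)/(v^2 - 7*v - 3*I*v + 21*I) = v*(v - 4)/(v - 7)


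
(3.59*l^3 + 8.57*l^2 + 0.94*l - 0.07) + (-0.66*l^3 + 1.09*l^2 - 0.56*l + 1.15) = 2.93*l^3 + 9.66*l^2 + 0.38*l + 1.08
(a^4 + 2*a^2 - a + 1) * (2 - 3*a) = -3*a^5 + 2*a^4 - 6*a^3 + 7*a^2 - 5*a + 2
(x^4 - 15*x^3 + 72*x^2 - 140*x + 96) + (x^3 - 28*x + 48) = x^4 - 14*x^3 + 72*x^2 - 168*x + 144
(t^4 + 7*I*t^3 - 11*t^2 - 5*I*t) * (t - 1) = t^5 - t^4 + 7*I*t^4 - 11*t^3 - 7*I*t^3 + 11*t^2 - 5*I*t^2 + 5*I*t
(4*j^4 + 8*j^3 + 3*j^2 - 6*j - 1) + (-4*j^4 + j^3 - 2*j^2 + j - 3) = 9*j^3 + j^2 - 5*j - 4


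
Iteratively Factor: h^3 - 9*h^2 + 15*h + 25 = (h + 1)*(h^2 - 10*h + 25) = (h - 5)*(h + 1)*(h - 5)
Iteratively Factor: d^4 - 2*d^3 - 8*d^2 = (d - 4)*(d^3 + 2*d^2) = d*(d - 4)*(d^2 + 2*d) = d*(d - 4)*(d + 2)*(d)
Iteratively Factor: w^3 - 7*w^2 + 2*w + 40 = (w - 4)*(w^2 - 3*w - 10) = (w - 5)*(w - 4)*(w + 2)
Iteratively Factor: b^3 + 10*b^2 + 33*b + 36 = (b + 3)*(b^2 + 7*b + 12) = (b + 3)^2*(b + 4)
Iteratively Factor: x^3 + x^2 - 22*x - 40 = (x + 4)*(x^2 - 3*x - 10) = (x - 5)*(x + 4)*(x + 2)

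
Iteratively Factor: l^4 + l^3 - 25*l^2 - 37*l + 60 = (l + 3)*(l^3 - 2*l^2 - 19*l + 20) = (l - 1)*(l + 3)*(l^2 - l - 20) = (l - 5)*(l - 1)*(l + 3)*(l + 4)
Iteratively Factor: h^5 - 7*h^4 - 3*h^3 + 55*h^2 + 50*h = (h)*(h^4 - 7*h^3 - 3*h^2 + 55*h + 50) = h*(h - 5)*(h^3 - 2*h^2 - 13*h - 10) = h*(h - 5)*(h + 1)*(h^2 - 3*h - 10) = h*(h - 5)*(h + 1)*(h + 2)*(h - 5)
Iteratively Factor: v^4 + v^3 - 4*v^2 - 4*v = (v + 1)*(v^3 - 4*v) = v*(v + 1)*(v^2 - 4) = v*(v - 2)*(v + 1)*(v + 2)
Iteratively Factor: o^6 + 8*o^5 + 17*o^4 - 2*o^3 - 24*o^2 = (o + 4)*(o^5 + 4*o^4 + o^3 - 6*o^2) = o*(o + 4)*(o^4 + 4*o^3 + o^2 - 6*o) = o*(o + 3)*(o + 4)*(o^3 + o^2 - 2*o) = o*(o + 2)*(o + 3)*(o + 4)*(o^2 - o) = o*(o - 1)*(o + 2)*(o + 3)*(o + 4)*(o)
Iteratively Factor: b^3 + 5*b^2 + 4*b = (b)*(b^2 + 5*b + 4) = b*(b + 1)*(b + 4)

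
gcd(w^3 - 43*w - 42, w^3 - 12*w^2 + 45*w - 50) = 1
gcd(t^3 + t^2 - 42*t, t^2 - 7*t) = t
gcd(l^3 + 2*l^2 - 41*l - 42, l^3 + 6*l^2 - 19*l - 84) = l + 7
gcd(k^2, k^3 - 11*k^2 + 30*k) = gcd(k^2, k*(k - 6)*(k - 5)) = k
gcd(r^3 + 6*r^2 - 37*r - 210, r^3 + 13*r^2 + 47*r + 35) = r^2 + 12*r + 35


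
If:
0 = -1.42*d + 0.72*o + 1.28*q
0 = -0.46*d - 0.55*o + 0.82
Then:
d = 0.632979679913685*q + 0.530839777018522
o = 1.04693400467542 - 0.5294011868369*q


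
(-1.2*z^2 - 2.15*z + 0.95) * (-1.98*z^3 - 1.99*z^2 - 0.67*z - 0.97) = 2.376*z^5 + 6.645*z^4 + 3.2015*z^3 + 0.714*z^2 + 1.449*z - 0.9215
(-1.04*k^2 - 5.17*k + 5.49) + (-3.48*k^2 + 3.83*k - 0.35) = -4.52*k^2 - 1.34*k + 5.14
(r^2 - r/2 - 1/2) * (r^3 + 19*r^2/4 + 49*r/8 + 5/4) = r^5 + 17*r^4/4 + 13*r^3/4 - 67*r^2/16 - 59*r/16 - 5/8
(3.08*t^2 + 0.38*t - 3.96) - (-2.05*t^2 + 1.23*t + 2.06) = 5.13*t^2 - 0.85*t - 6.02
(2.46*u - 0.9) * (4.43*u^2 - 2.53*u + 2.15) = 10.8978*u^3 - 10.2108*u^2 + 7.566*u - 1.935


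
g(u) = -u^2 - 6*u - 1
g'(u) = -2*u - 6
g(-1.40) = 5.44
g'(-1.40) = -3.20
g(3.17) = -30.07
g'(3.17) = -12.34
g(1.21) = -9.72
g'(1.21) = -8.42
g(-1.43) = 5.54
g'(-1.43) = -3.14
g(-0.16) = -0.07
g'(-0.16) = -5.68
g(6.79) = -87.84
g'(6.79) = -19.58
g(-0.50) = 1.75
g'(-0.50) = -5.00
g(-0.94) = 3.76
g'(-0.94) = -4.12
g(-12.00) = -73.00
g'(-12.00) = 18.00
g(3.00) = -28.00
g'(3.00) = -12.00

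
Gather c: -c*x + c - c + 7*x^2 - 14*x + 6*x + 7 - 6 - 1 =-c*x + 7*x^2 - 8*x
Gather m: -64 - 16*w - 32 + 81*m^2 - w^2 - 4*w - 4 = 81*m^2 - w^2 - 20*w - 100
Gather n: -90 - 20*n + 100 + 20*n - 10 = 0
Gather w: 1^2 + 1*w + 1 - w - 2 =0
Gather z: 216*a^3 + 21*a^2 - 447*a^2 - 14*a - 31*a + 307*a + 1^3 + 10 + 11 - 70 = 216*a^3 - 426*a^2 + 262*a - 48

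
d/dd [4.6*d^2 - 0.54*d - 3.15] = 9.2*d - 0.54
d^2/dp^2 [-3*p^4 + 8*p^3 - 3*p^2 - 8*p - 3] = -36*p^2 + 48*p - 6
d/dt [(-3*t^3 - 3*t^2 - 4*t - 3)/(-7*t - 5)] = (42*t^3 + 66*t^2 + 30*t - 1)/(49*t^2 + 70*t + 25)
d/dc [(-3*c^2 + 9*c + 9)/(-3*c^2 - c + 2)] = 3*(10*c^2 + 14*c + 9)/(9*c^4 + 6*c^3 - 11*c^2 - 4*c + 4)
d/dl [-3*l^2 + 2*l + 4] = 2 - 6*l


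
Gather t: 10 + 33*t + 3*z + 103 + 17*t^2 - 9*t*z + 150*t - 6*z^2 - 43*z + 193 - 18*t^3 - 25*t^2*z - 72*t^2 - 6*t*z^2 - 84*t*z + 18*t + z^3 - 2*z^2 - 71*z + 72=-18*t^3 + t^2*(-25*z - 55) + t*(-6*z^2 - 93*z + 201) + z^3 - 8*z^2 - 111*z + 378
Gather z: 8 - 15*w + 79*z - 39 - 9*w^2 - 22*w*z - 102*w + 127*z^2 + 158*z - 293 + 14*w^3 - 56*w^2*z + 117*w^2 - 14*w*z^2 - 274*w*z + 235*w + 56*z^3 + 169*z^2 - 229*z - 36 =14*w^3 + 108*w^2 + 118*w + 56*z^3 + z^2*(296 - 14*w) + z*(-56*w^2 - 296*w + 8) - 360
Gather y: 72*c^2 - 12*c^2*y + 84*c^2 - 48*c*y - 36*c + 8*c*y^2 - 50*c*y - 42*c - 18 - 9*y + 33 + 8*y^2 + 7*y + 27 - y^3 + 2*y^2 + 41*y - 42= 156*c^2 - 78*c - y^3 + y^2*(8*c + 10) + y*(-12*c^2 - 98*c + 39)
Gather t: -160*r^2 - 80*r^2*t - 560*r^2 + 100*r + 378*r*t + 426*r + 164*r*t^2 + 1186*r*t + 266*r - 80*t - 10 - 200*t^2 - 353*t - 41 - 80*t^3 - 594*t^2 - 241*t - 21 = -720*r^2 + 792*r - 80*t^3 + t^2*(164*r - 794) + t*(-80*r^2 + 1564*r - 674) - 72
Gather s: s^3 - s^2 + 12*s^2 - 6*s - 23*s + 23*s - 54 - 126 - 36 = s^3 + 11*s^2 - 6*s - 216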